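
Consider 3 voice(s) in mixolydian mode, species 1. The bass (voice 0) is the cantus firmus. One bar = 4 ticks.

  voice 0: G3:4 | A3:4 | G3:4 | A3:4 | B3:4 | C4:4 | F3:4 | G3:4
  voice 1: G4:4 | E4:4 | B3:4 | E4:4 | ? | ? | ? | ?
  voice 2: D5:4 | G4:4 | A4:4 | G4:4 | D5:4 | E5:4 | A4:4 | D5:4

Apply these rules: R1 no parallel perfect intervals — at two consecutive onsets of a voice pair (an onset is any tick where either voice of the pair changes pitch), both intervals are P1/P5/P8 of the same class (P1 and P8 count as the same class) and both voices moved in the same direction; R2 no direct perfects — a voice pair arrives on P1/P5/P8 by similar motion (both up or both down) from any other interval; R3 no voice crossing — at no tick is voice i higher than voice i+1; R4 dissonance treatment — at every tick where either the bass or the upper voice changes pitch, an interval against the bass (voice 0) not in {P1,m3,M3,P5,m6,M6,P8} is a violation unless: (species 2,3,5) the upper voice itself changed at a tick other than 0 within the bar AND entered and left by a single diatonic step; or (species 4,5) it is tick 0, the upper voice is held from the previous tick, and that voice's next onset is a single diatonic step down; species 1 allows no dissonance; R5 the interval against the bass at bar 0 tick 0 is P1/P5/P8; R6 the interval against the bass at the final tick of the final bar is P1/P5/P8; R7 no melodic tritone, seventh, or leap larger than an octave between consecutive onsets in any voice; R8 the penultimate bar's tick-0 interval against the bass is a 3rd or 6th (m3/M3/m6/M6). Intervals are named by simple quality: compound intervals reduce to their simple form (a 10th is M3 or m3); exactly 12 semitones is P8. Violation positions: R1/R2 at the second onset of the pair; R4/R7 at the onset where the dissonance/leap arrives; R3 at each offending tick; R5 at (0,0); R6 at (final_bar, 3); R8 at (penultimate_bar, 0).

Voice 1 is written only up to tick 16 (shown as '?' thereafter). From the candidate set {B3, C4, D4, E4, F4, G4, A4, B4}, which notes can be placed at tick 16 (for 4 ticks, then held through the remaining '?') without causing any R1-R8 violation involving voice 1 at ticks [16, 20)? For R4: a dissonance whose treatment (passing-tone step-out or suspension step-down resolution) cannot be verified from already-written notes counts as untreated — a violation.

B3: legal
C4: violates R4
D4: legal
E4: violates R4
F4: violates R4
G4: violates R2
A4: violates R4
B4: violates R2

{B3, D4}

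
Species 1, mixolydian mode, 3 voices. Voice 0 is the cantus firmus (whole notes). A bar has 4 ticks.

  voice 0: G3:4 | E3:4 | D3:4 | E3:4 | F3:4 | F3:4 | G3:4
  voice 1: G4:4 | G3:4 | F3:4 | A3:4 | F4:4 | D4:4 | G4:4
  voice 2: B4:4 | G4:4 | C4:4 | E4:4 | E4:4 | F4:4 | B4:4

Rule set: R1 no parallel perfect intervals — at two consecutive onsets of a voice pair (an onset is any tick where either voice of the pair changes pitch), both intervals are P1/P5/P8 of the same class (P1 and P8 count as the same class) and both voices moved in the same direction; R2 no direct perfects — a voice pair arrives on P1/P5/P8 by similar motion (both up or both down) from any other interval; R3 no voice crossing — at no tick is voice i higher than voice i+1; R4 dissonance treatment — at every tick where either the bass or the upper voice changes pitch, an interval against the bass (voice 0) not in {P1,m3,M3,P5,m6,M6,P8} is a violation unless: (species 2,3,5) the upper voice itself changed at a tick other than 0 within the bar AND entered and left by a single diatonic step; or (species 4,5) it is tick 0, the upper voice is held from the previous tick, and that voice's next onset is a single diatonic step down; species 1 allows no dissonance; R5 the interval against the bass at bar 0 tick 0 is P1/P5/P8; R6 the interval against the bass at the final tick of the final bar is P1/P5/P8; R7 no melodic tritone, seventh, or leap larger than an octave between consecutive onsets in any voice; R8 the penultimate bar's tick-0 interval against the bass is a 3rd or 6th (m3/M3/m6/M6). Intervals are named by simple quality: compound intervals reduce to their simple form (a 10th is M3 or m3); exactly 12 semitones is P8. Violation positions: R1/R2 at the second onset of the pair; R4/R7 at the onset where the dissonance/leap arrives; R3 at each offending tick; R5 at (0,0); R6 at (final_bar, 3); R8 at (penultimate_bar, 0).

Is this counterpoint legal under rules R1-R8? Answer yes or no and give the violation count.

No (17 violations)

bar 0: v0=G3 v1=G4 v2=B4 (M3)
bar 1: v0=E3 v1=G3 v2=G4 (m3)
bar 2: v0=D3 v1=F3 v2=C4 (m7)
bar 3: v0=E3 v1=A3 v2=E4 (P8)
bar 4: v0=F3 v1=F4 v2=E4 (M7)
bar 5: v0=F3 v1=D4 v2=F4 (P8)
bar 6: v0=G3 v1=G4 v2=B4 (M3)
  R5 @ bar0.0: opens on M3
  R2 @ bar1.0: G4/B4 M3 -> G3/G4 P8 similar
  R2 @ bar2.0: G3/G4 P8 -> F3/C4 P5 similar
  R4 @ bar2.0: D3/C4 m7 untreated
  R1 @ bar3.0: F3/C4 P5 -> A3/E4 P5 similar
  R2 @ bar3.0: D3/C4 m7 -> E3/E4 P8 similar
  R4 @ bar3.0: E3/A3 P4 untreated
  R2 @ bar4.0: E3/A3 P4 -> F3/F4 P8 similar
  R3 @ bar4.0: F4 above E4
  R4 @ bar4.0: F3/E4 M7 untreated
  R3 @ bar4.1: F4 above E4
  R3 @ bar4.2: F4 above E4
  R3 @ bar4.3: F4 above E4
  R8 @ bar5.0: penult P8 not 3rd/6th
  R2 @ bar6.0: F3/D4 M6 -> G3/G4 P8 similar
  R7 @ bar6.0: F4->B4 leap 6st
  R6 @ bar6.3: closes on M3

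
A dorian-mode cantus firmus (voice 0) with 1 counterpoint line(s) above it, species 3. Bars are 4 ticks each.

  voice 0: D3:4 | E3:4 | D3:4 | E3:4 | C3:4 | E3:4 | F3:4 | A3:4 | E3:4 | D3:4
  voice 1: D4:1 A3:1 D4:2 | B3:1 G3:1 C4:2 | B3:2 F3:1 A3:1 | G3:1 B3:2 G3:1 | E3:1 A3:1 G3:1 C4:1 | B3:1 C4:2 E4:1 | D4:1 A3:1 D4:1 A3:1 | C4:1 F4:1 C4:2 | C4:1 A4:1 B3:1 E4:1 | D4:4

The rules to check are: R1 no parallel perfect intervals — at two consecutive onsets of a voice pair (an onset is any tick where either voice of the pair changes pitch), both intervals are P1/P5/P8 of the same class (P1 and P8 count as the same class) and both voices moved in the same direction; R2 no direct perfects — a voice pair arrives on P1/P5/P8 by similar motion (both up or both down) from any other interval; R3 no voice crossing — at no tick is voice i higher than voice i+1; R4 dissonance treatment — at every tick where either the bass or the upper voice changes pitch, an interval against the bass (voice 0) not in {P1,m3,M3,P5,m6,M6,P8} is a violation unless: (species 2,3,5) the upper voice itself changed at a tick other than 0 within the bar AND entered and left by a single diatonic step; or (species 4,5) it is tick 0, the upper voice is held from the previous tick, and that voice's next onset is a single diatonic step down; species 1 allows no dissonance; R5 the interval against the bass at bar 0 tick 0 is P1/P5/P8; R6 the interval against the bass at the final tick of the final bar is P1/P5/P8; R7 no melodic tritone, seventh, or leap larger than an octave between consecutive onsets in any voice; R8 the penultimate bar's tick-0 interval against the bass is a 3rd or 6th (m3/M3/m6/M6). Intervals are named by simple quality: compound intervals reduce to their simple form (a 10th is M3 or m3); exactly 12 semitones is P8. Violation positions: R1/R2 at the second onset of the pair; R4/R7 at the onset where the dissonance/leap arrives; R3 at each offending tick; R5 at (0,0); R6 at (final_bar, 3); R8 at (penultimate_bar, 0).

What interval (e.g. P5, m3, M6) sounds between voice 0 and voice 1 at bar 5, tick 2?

m6

voice 0=E3 voice 1=C4 -> m6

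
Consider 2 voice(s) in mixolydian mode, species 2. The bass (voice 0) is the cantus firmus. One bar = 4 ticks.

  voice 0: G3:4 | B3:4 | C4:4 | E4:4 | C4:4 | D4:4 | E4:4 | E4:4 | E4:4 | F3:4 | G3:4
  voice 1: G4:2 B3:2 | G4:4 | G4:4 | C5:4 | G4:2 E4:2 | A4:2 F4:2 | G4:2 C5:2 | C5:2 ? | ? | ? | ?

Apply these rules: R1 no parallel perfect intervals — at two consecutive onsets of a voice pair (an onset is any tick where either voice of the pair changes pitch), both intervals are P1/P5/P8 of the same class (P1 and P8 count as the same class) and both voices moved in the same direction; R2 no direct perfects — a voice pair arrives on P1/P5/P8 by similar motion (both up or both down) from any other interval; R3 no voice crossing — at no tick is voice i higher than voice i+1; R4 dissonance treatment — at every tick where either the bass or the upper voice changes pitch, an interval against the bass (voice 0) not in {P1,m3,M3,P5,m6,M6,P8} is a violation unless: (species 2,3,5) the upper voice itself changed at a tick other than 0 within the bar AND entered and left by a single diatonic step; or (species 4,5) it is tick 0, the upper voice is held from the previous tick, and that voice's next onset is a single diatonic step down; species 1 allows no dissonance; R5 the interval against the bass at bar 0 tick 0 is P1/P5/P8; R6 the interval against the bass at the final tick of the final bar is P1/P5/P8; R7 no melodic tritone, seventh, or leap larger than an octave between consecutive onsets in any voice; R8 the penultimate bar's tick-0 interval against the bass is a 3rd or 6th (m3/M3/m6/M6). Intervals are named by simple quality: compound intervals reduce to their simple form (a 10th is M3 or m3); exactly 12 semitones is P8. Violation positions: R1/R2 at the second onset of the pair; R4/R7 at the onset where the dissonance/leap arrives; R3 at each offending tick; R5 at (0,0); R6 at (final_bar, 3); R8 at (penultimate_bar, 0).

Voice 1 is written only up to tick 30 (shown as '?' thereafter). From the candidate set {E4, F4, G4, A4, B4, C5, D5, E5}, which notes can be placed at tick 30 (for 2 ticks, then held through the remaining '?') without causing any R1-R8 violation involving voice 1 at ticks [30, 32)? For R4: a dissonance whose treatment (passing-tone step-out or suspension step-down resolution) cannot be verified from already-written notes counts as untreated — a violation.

E4: legal
F4: violates R4
G4: legal
A4: violates R4
B4: legal
C5: legal
D5: violates R4
E5: legal

{B4, C5, E4, E5, G4}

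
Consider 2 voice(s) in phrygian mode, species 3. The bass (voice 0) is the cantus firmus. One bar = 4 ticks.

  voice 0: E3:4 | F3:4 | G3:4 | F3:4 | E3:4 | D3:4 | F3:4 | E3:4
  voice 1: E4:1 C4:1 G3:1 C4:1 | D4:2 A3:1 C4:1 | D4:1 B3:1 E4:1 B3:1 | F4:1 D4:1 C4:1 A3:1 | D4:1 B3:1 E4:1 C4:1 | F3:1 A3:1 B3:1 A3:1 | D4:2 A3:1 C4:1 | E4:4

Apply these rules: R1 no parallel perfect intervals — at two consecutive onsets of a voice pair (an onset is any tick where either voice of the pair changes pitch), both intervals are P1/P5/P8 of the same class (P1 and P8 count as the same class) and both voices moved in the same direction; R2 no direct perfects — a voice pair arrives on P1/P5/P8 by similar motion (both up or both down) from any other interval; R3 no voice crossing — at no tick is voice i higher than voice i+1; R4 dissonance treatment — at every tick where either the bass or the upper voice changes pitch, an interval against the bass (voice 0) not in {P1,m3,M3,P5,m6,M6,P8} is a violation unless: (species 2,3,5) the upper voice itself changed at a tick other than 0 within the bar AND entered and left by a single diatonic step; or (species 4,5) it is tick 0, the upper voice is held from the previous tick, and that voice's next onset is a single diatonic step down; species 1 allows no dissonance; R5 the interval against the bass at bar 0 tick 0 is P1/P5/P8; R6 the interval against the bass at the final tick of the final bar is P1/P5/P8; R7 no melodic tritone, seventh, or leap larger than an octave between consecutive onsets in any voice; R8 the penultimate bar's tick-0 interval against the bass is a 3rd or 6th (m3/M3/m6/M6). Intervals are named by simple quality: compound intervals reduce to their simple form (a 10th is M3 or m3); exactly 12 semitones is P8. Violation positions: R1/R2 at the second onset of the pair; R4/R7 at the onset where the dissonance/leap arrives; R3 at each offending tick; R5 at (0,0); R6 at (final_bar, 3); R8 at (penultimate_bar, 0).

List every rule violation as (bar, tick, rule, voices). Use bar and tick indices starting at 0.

bar 0: v0=E3 v1=E4 downbeat P8
bar 1: v0=F3 v1=D4 downbeat M6
bar 2: v0=G3 v1=D4 downbeat P5
bar 3: v0=F3 v1=F4 downbeat P8
bar 4: v0=E3 v1=D4 downbeat m7
bar 5: v0=D3 v1=F3 downbeat m3
bar 6: v0=F3 v1=D4 downbeat M6
bar 7: v0=E3 v1=E4 downbeat P8
  -> R1 @ bar 2 tick 0 v(0, 1): F3/C4 P5 -> G3/D4 P5 similar
  -> R7 @ bar 3 tick 0 v(1,): B3->F4 leap 6st
  -> R4 @ bar 4 tick 0 v(0, 1): E3/D4 m7 untreated

(2, 0, R1, (0, 1))
(3, 0, R7, (1,))
(4, 0, R4, (0, 1))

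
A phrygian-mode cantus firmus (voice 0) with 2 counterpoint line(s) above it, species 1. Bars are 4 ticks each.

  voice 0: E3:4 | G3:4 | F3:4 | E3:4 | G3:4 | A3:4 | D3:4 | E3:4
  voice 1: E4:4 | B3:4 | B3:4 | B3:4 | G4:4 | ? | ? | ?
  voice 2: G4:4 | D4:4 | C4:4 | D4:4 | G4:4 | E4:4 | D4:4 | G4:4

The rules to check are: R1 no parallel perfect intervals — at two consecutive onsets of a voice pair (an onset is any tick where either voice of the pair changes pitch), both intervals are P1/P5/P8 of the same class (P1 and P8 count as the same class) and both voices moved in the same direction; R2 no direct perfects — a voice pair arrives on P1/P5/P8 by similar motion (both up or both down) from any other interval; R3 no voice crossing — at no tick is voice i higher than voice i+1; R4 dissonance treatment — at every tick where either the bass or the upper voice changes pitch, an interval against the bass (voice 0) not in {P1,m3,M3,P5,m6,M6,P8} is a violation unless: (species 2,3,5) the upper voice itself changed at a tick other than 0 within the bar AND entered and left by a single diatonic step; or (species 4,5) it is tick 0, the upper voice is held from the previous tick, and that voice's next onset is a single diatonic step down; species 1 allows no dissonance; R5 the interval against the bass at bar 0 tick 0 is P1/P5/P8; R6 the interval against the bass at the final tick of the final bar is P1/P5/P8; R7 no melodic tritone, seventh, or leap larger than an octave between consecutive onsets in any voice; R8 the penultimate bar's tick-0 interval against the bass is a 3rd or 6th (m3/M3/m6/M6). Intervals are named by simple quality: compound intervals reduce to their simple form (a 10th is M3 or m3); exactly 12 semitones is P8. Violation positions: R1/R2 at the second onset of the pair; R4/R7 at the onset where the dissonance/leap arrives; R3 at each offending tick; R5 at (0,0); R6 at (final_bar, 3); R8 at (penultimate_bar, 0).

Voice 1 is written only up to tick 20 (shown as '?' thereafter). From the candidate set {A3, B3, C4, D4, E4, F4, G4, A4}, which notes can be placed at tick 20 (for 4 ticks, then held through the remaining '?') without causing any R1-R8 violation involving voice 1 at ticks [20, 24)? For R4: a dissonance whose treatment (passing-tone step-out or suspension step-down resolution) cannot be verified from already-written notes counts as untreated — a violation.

{C4}

A3: violates R2,R7
B3: violates R4
C4: legal
D4: violates R4
E4: violates R1
F4: violates R3
G4: violates R3,R4
A4: violates R1,R3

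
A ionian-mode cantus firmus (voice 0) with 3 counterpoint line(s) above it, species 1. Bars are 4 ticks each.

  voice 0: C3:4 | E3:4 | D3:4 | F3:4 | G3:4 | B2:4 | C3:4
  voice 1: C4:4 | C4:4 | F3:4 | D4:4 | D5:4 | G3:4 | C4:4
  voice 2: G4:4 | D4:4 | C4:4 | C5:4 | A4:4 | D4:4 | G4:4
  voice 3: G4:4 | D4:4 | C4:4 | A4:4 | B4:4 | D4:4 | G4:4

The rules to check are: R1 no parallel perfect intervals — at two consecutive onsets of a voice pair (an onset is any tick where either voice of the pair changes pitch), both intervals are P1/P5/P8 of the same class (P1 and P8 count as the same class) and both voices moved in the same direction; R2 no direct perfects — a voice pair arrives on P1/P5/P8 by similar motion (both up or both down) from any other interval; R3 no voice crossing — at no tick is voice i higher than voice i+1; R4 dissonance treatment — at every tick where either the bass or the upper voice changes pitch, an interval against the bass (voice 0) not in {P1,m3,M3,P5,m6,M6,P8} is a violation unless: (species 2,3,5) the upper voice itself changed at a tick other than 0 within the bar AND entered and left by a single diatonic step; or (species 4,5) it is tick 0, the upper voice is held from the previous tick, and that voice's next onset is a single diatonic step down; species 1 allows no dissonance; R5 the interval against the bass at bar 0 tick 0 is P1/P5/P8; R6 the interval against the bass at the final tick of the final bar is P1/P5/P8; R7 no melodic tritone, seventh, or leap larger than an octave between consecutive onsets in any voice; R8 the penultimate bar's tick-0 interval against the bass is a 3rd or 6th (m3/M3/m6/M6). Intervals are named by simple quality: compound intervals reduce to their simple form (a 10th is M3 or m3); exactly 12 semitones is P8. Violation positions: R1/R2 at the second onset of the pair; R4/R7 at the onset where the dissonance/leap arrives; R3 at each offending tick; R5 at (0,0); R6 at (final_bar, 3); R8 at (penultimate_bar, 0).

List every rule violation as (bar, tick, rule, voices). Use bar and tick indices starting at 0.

bar 0: v0=C3 v1=C4 v2=G4 v3=G4 downbeat P5
bar 1: v0=E3 v1=C4 v2=D4 v3=D4 downbeat m7
bar 2: v0=D3 v1=F3 v2=C4 v3=C4 downbeat m7
bar 3: v0=F3 v1=D4 v2=C5 v3=A4 downbeat M3
bar 4: v0=G3 v1=D5 v2=A4 v3=B4 downbeat M3
bar 5: v0=B2 v1=G3 v2=D4 v3=D4 downbeat m3
bar 6: v0=C3 v1=C4 v2=G4 v3=G4 downbeat P5
  -> R1 @ bar 1 tick 0 v(2, 3): G4/G4 P1 -> D4/D4 P1 similar
  -> R4 @ bar 1 tick 0 v(0, 2): E3/D4 m7 untreated
  -> R4 @ bar 1 tick 0 v(0, 3): E3/D4 m7 untreated
  -> R1 @ bar 2 tick 0 v(2, 3): D4/D4 P1 -> C4/C4 P1 similar
  -> R2 @ bar 2 tick 0 v(1, 2): C4/D4 M2 -> F3/C4 P5 similar
  -> R2 @ bar 2 tick 0 v(1, 3): C4/D4 M2 -> F3/C4 P5 similar
  -> R4 @ bar 2 tick 0 v(0, 2): D3/C4 m7 untreated
  -> R4 @ bar 2 tick 0 v(0, 3): D3/C4 m7 untreated
  -> R1 @ bar 3 tick 0 v(1, 3): F3/C4 P5 -> D4/A4 P5 similar
  -> R2 @ bar 3 tick 0 v(0, 2): D3/C4 m7 -> F3/C5 P5 similar
  -> R3 @ bar 3 tick 0 v(2, 3): C5 above A4
  -> R3 @ bar 3 tick 1 v(2, 3): C5 above A4
  -> R3 @ bar 3 tick 2 v(2, 3): C5 above A4
  -> R3 @ bar 3 tick 3 v(2, 3): C5 above A4
  -> R2 @ bar 4 tick 0 v(0, 1): F3/D4 M6 -> G3/D5 P5 similar
  -> R3 @ bar 4 tick 0 v(1, 2): D5 above A4
  -> R4 @ bar 4 tick 0 v(0, 2): G3/A4 M2 untreated
  -> R3 @ bar 4 tick 1 v(1, 2): D5 above A4
  -> R3 @ bar 4 tick 2 v(1, 2): D5 above A4
  -> R3 @ bar 4 tick 3 v(1, 2): D5 above A4
  -> R2 @ bar 5 tick 0 v(1, 2): D5/A4 P4 -> G3/D4 P5 similar
  -> R2 @ bar 5 tick 0 v(1, 3): D5/B4 m3 -> G3/D4 P5 similar
  -> R2 @ bar 5 tick 0 v(2, 3): A4/B4 M2 -> D4/D4 P1 similar
  -> R7 @ bar 5 tick 0 v(1,): D5->G3 leap 19st
  -> R1 @ bar 6 tick 0 v(1, 2): G3/D4 P5 -> C4/G4 P5 similar
  -> R1 @ bar 6 tick 0 v(1, 3): G3/D4 P5 -> C4/G4 P5 similar
  -> R1 @ bar 6 tick 0 v(2, 3): D4/D4 P1 -> G4/G4 P1 similar
  -> R2 @ bar 6 tick 0 v(0, 1): B2/G3 m6 -> C3/C4 P8 similar
  -> R2 @ bar 6 tick 0 v(0, 2): B2/D4 m3 -> C3/G4 P5 similar
  -> R2 @ bar 6 tick 0 v(0, 3): B2/D4 m3 -> C3/G4 P5 similar

(1, 0, R1, (2, 3))
(1, 0, R4, (0, 2))
(1, 0, R4, (0, 3))
(2, 0, R1, (2, 3))
(2, 0, R2, (1, 2))
(2, 0, R2, (1, 3))
(2, 0, R4, (0, 2))
(2, 0, R4, (0, 3))
(3, 0, R1, (1, 3))
(3, 0, R2, (0, 2))
(3, 0, R3, (2, 3))
(3, 1, R3, (2, 3))
(3, 2, R3, (2, 3))
(3, 3, R3, (2, 3))
(4, 0, R2, (0, 1))
(4, 0, R3, (1, 2))
(4, 0, R4, (0, 2))
(4, 1, R3, (1, 2))
(4, 2, R3, (1, 2))
(4, 3, R3, (1, 2))
(5, 0, R2, (1, 2))
(5, 0, R2, (1, 3))
(5, 0, R2, (2, 3))
(5, 0, R7, (1,))
(6, 0, R1, (1, 2))
(6, 0, R1, (1, 3))
(6, 0, R1, (2, 3))
(6, 0, R2, (0, 1))
(6, 0, R2, (0, 2))
(6, 0, R2, (0, 3))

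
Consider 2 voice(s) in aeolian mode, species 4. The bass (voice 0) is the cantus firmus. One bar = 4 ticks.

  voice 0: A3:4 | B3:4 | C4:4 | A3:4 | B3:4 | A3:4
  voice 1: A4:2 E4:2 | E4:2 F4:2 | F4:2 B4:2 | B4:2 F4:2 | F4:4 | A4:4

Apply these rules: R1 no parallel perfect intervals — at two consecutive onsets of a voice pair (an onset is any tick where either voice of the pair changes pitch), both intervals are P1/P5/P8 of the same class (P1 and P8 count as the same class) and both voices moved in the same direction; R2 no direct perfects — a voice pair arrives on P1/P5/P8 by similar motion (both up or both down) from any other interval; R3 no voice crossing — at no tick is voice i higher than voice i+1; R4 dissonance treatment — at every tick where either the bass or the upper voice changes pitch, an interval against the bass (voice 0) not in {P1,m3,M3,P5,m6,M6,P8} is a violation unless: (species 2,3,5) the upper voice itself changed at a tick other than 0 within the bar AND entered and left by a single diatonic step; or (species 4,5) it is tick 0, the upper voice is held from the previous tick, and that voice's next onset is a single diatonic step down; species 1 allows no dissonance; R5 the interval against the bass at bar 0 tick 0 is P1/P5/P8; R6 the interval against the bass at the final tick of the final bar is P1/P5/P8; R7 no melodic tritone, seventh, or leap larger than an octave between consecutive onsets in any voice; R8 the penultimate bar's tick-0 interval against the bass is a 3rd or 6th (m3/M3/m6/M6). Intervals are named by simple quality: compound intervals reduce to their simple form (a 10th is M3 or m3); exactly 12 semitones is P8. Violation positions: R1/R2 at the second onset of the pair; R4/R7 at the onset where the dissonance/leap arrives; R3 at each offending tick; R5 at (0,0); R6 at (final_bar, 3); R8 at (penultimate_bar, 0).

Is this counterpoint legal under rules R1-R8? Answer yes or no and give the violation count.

bar 0: v0=A3 v1=A4 (P8)
bar 1: v0=B3 v1=E4 (P4)
bar 2: v0=C4 v1=F4 (P4)
bar 3: v0=A3 v1=B4 (M2)
bar 4: v0=B3 v1=F4 (TT)
bar 5: v0=A3 v1=A4 (P8)
  R4 @ bar1.0: B3/E4 P4 untreated
  R4 @ bar1.2: B3/F4 TT untreated
  R4 @ bar2.0: C4/F4 P4 untreated
  R4 @ bar2.2: C4/B4 M7 untreated
  R7 @ bar2.2: F4->B4 leap 6st
  R4 @ bar3.0: A3/B4 M2 untreated
  R7 @ bar3.2: B4->F4 leap 6st
  R4 @ bar4.0: B3/F4 TT untreated
  R8 @ bar4.0: penult TT not 3rd/6th

No (9 violations)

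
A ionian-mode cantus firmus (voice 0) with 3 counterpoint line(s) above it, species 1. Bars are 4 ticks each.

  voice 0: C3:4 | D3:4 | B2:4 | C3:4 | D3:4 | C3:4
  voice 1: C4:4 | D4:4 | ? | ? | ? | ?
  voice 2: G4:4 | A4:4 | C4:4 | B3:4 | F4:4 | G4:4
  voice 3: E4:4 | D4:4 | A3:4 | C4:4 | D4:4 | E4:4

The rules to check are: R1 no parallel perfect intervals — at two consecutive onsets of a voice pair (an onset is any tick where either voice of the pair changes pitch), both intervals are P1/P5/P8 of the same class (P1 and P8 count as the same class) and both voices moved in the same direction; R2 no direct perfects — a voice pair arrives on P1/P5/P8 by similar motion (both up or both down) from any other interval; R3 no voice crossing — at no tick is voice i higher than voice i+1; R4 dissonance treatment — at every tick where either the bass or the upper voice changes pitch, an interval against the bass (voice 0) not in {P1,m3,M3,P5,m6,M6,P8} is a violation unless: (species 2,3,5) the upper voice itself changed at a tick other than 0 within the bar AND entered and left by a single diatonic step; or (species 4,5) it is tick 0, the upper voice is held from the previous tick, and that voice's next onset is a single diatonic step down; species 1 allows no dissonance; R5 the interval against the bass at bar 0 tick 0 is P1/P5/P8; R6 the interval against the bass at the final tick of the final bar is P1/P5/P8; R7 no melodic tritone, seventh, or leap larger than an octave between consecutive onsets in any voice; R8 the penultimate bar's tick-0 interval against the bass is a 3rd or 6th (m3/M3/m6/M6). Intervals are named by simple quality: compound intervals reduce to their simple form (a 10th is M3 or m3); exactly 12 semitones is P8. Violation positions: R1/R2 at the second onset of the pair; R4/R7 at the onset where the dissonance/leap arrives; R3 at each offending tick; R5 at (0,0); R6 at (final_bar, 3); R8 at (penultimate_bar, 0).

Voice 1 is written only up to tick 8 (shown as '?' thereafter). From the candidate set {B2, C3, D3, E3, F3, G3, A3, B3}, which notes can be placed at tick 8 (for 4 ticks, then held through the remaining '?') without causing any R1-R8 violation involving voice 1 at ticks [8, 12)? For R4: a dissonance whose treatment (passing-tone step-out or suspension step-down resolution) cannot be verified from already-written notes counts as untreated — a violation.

B2: violates R1,R7
C3: violates R2,R4,R7
D3: violates R2
E3: violates R4,R7
F3: violates R1,R4
G3: legal
A3: violates R1,R4
B3: violates R1

{G3}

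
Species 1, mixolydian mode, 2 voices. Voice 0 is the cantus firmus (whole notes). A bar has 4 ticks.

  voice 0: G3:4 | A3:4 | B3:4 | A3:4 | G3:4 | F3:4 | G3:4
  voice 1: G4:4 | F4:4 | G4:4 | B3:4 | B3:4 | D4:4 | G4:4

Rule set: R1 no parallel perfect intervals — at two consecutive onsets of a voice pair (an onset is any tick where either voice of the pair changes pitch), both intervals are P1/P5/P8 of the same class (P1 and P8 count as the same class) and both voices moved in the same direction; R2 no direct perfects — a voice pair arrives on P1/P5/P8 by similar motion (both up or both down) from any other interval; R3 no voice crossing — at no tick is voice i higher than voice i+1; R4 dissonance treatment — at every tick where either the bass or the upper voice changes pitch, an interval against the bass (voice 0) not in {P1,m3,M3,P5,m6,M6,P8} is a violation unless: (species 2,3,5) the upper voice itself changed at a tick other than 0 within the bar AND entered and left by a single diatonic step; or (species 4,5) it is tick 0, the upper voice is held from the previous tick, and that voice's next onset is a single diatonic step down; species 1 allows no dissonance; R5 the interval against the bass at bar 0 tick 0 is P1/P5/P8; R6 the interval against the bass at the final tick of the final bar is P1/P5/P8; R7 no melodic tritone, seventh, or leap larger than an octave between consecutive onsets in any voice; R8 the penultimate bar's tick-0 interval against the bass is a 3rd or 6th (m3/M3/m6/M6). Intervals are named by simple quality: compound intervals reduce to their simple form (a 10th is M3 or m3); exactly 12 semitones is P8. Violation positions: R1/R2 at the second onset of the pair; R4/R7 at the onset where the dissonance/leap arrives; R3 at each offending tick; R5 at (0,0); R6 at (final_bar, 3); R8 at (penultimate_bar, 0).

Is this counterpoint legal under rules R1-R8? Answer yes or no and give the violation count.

bar 0: v0=G3 v1=G4 (P8)
bar 1: v0=A3 v1=F4 (m6)
bar 2: v0=B3 v1=G4 (m6)
bar 3: v0=A3 v1=B3 (M2)
bar 4: v0=G3 v1=B3 (M3)
bar 5: v0=F3 v1=D4 (M6)
bar 6: v0=G3 v1=G4 (P8)
  R4 @ bar3.0: A3/B3 M2 untreated
  R2 @ bar6.0: F3/D4 M6 -> G3/G4 P8 similar

No (2 violations)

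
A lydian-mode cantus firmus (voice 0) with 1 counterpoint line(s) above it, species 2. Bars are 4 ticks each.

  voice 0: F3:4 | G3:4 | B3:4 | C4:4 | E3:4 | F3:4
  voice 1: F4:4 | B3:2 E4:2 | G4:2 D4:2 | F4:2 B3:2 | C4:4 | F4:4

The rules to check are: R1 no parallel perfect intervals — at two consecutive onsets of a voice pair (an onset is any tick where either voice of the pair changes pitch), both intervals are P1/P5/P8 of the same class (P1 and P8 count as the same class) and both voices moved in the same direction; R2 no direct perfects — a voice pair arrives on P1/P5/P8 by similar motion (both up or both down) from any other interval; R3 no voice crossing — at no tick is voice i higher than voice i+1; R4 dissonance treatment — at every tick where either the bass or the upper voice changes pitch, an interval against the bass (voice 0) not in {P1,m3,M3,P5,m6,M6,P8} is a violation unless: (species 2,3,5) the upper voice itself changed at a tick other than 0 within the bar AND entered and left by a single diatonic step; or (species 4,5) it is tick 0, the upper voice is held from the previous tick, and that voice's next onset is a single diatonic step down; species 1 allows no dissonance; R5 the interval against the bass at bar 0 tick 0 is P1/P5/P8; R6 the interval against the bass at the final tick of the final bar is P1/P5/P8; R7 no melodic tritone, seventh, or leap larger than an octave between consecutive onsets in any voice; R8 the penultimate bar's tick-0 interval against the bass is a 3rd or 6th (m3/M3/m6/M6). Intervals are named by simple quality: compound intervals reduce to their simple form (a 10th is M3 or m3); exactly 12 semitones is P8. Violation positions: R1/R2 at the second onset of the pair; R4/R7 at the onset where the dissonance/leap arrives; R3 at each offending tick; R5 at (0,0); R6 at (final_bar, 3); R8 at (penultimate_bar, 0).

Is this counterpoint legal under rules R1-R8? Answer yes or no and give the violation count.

No (7 violations)

bar 0: v0=F3 v1=F4 (P8)
bar 1: v0=G3 v1=B3 (M3)
bar 2: v0=B3 v1=G4 (m6)
bar 3: v0=C4 v1=F4 (P4)
bar 4: v0=E3 v1=C4 (m6)
bar 5: v0=F3 v1=F4 (P8)
  R7 @ bar1.0: F4->B3 leap 6st
  R4 @ bar3.0: C4/F4 P4 untreated
  R3 @ bar3.2: C4 above B3
  R4 @ bar3.2: C4/B3 m2 untreated
  R7 @ bar3.2: F4->B3 leap 6st
  R3 @ bar3.3: C4 above B3
  R2 @ bar5.0: E3/C4 m6 -> F3/F4 P8 similar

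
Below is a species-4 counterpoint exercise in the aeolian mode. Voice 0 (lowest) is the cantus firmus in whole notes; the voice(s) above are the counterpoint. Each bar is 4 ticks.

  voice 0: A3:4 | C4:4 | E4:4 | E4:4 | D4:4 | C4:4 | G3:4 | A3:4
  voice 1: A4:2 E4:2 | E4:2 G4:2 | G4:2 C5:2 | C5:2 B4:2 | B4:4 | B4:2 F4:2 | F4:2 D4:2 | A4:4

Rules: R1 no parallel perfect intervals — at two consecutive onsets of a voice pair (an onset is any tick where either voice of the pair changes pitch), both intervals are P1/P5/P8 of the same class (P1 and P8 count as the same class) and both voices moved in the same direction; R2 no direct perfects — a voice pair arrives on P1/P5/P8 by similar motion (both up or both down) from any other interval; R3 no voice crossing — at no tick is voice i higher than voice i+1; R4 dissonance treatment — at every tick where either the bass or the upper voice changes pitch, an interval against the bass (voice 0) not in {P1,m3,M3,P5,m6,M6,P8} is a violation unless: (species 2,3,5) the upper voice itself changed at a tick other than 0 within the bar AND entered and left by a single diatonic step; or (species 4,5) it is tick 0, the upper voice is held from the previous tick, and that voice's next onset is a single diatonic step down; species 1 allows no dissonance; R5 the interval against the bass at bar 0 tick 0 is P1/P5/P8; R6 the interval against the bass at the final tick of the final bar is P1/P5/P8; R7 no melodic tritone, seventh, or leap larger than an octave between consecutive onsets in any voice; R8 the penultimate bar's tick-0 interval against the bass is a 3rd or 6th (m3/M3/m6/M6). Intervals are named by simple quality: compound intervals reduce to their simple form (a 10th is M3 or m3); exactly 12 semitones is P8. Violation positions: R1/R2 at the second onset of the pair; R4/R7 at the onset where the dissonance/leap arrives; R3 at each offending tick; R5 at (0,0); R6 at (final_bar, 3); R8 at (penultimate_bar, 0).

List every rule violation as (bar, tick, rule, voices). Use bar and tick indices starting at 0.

bar 0: v0=A3 v1=A4 downbeat P8
bar 1: v0=C4 v1=E4 downbeat M3
bar 2: v0=E4 v1=G4 downbeat m3
bar 3: v0=E4 v1=C5 downbeat m6
bar 4: v0=D4 v1=B4 downbeat M6
bar 5: v0=C4 v1=B4 downbeat M7
bar 6: v0=G3 v1=F4 downbeat m7
bar 7: v0=A3 v1=A4 downbeat P8
  -> R4 @ bar 5 tick 0 v(0, 1): C4/B4 M7 untreated
  -> R4 @ bar 5 tick 2 v(0, 1): C4/F4 P4 untreated
  -> R7 @ bar 5 tick 2 v(1,): B4->F4 leap 6st
  -> R4 @ bar 6 tick 0 v(0, 1): G3/F4 m7 untreated
  -> R8 @ bar 6 tick 0 v(0, 1): penult m7 not 3rd/6th
  -> R2 @ bar 7 tick 0 v(0, 1): G3/D4 P5 -> A3/A4 P8 similar

(5, 0, R4, (0, 1))
(5, 2, R4, (0, 1))
(5, 2, R7, (1,))
(6, 0, R4, (0, 1))
(6, 0, R8, (0, 1))
(7, 0, R2, (0, 1))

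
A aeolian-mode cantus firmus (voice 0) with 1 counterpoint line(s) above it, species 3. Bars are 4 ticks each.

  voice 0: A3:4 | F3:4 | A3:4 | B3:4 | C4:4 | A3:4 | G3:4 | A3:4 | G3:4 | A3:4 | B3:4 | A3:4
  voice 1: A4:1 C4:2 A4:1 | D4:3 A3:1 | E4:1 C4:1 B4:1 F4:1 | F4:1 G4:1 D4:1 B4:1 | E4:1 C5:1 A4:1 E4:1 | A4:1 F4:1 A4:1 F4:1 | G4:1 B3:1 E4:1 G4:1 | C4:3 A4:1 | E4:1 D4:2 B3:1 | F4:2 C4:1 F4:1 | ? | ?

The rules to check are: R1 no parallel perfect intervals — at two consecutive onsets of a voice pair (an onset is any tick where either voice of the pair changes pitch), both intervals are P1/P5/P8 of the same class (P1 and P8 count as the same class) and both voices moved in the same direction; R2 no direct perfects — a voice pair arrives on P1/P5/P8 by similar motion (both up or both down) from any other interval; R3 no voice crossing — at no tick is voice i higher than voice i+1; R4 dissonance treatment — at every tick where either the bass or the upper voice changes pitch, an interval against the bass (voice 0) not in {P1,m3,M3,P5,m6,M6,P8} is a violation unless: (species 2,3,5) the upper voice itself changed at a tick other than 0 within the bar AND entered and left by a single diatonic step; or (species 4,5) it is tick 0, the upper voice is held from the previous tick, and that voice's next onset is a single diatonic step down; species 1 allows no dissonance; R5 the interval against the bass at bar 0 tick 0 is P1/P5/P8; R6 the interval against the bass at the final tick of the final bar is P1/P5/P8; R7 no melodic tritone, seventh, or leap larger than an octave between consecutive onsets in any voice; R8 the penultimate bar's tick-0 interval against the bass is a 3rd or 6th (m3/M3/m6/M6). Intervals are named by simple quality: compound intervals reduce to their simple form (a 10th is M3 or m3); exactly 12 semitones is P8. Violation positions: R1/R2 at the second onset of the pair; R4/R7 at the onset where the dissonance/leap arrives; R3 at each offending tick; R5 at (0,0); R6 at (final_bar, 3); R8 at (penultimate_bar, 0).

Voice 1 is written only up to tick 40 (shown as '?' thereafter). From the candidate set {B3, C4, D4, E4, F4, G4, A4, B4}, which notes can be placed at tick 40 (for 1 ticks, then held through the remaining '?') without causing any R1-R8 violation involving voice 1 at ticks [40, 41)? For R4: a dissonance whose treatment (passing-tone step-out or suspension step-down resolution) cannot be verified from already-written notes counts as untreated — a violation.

B3: violates R7,R8
C4: violates R4,R8
D4: legal
E4: violates R4,R8
F4: violates R4,R8
G4: legal
A4: violates R4,R8
B4: violates R2,R7,R8

{D4, G4}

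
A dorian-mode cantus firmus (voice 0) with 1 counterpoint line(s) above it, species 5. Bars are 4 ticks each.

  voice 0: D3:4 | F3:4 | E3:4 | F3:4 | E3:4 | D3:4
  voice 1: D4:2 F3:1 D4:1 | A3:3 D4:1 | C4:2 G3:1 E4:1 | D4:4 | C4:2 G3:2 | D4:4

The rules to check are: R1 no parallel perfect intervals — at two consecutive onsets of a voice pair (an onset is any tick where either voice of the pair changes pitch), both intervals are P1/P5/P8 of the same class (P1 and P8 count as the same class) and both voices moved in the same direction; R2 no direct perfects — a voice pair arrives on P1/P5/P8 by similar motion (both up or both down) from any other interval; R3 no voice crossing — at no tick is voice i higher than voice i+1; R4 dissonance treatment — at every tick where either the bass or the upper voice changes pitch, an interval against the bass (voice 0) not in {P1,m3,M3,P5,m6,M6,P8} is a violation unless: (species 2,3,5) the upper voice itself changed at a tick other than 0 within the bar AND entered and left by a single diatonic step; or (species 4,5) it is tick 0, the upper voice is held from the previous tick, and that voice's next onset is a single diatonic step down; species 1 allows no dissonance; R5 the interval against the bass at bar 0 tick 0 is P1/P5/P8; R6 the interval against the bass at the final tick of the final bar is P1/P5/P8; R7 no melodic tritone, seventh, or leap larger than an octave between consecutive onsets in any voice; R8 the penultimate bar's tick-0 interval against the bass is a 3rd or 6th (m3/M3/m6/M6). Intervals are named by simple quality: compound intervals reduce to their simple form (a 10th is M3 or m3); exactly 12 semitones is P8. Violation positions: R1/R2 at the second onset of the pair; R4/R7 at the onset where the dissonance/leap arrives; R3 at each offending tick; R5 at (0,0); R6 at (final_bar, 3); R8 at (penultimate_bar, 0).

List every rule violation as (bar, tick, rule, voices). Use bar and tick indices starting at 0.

bar 0: v0=D3 v1=D4 downbeat P8
bar 1: v0=F3 v1=A3 downbeat M3
bar 2: v0=E3 v1=C4 downbeat m6
bar 3: v0=F3 v1=D4 downbeat M6
bar 4: v0=E3 v1=C4 downbeat m6
bar 5: v0=D3 v1=D4 downbeat P8

No violations across 6 bars (D3..D3 vs D4..D4).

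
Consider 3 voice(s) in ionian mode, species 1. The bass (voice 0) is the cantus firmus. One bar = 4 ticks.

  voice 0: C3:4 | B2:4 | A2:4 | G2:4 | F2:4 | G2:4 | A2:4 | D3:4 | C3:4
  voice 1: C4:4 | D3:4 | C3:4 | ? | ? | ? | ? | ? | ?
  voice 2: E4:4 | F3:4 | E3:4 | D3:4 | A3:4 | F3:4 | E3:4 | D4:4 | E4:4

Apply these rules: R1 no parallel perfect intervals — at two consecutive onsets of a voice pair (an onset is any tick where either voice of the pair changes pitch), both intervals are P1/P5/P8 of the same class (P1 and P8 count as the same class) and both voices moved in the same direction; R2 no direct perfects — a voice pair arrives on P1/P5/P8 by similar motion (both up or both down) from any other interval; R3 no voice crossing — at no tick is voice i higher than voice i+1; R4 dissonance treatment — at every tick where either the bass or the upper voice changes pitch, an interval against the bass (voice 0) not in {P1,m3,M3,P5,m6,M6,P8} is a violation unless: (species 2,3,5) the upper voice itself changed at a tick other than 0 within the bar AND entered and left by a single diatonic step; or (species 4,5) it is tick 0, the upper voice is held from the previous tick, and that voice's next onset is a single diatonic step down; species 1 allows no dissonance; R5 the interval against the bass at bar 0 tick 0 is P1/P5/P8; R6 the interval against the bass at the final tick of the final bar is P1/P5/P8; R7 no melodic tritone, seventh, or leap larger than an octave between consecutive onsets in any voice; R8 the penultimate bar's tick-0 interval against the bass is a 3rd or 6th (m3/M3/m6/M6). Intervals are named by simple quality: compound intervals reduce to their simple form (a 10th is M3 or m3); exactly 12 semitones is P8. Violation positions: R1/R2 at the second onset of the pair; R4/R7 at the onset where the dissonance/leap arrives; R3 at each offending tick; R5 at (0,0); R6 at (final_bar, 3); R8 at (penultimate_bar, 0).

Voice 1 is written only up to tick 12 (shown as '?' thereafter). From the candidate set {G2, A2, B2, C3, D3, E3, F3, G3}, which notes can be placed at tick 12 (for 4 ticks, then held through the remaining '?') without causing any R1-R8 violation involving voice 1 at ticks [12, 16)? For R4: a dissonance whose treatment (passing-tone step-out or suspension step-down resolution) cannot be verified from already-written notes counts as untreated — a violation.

G2: violates R2
A2: violates R4
B2: legal
C3: violates R4
D3: legal
E3: violates R3
F3: violates R3,R4
G3: violates R3

{B2, D3}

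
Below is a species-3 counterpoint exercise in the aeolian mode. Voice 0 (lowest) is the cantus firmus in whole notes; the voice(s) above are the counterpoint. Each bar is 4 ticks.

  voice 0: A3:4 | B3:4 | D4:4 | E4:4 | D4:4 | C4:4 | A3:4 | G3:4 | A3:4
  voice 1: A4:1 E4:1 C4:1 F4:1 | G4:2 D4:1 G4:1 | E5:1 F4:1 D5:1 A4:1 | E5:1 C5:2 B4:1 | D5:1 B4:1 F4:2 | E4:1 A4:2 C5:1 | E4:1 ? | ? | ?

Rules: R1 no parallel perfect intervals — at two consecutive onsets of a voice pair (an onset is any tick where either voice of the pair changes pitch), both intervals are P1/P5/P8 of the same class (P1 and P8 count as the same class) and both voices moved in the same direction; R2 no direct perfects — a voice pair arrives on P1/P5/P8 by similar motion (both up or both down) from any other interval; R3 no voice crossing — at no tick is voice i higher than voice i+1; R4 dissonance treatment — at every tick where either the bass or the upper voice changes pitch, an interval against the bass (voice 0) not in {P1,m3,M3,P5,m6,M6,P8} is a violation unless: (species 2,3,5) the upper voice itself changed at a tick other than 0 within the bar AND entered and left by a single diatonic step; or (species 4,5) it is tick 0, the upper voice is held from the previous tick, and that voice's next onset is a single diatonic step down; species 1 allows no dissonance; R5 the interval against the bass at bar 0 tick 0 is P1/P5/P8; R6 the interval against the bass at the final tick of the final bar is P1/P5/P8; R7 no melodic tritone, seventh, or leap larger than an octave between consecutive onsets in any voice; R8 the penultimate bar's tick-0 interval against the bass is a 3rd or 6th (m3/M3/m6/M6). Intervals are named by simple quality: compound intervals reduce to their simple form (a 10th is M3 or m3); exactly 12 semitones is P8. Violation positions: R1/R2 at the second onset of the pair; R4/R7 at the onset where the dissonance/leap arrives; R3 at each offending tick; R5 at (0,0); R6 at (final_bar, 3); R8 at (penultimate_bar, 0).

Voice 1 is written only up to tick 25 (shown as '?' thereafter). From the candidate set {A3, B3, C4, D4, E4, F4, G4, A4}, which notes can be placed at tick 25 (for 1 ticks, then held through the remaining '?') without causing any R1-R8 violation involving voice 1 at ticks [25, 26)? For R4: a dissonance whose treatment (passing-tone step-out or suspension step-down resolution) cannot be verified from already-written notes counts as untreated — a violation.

A3: legal
B3: violates R4
C4: legal
D4: violates R4
E4: legal
F4: legal
G4: violates R4
A4: legal

{A3, A4, C4, E4, F4}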